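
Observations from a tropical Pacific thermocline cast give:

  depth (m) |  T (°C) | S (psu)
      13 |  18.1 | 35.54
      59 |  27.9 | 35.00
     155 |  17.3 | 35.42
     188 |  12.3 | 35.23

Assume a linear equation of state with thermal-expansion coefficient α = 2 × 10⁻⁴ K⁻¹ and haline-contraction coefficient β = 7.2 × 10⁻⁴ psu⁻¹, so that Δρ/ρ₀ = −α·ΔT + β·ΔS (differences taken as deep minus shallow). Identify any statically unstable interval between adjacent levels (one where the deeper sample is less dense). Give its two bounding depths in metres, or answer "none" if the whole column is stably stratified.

Evaluate Δρ/ρ₀ = −αΔT + βΔS across each adjacent pair:
  13–59 m: −αΔT+βΔS = −(2 × 10⁻⁴)(+9.8)+(7.2 × 10⁻⁴)(-0.54) = -2.3 × 10⁻³ → UNSTABLE
  59–155 m: −αΔT+βΔS = −(2 × 10⁻⁴)(-10.6)+(7.2 × 10⁻⁴)(+0.42) = 2.4 × 10⁻³ → stable
  155–188 m: −αΔT+βΔS = −(2 × 10⁻⁴)(-5.0)+(7.2 × 10⁻⁴)(-0.19) = 8.6 × 10⁻⁴ → stable
The 13–59 m interval has Δρ < 0: lighter water underlies denser water.

13–59 m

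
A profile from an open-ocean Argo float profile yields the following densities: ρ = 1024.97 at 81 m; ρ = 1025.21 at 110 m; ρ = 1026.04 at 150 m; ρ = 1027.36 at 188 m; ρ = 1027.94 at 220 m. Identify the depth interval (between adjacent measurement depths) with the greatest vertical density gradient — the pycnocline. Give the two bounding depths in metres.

150–188 m

Compute the density gradient over each adjacent pair:
  81–110 m: Δρ/Δz = 0.24/29 = 8.3 × 10⁻³ kg m⁻⁴
  110–150 m: Δρ/Δz = 0.83/40 = 0.021 kg m⁻⁴
  150–188 m: Δρ/Δz = 1.32/38 = 0.035 kg m⁻⁴
  188–220 m: Δρ/Δz = 0.58/32 = 0.018 kg m⁻⁴
The largest gradient is in the 150–188 m interval — the pycnocline.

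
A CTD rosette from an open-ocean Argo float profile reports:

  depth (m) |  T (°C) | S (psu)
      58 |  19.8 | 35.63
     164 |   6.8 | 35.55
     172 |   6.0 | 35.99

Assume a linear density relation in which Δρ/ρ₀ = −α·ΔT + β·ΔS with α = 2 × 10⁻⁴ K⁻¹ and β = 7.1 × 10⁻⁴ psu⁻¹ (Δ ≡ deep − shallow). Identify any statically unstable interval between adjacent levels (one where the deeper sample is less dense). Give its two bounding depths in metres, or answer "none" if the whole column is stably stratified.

none

Evaluate Δρ/ρ₀ = −αΔT + βΔS across each adjacent pair:
  58–164 m: −αΔT+βΔS = −(2 × 10⁻⁴)(-13.0)+(7.1 × 10⁻⁴)(-0.08) = 2.5 × 10⁻³ → stable
  164–172 m: −αΔT+βΔS = −(2 × 10⁻⁴)(-0.8)+(7.1 × 10⁻⁴)(+0.44) = 4.7 × 10⁻⁴ → stable
Every interval has Δρ > 0: the column is stably stratified throughout.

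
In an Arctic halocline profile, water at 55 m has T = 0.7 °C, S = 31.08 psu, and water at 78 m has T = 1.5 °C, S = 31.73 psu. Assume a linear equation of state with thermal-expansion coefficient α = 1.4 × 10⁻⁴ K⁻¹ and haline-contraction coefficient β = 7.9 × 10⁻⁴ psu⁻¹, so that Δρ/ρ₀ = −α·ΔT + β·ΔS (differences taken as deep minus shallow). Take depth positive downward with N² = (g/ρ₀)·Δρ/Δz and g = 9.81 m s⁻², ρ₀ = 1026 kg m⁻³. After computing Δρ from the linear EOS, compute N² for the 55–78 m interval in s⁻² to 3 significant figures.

1.71 × 10⁻⁴ s⁻²

ΔT = +0.8 K, ΔS = +0.65 psu (deep − shallow).
Δρ/ρ₀ = −αΔT + βΔS = -1.12 × 10⁻⁴ + 5.135 × 10⁻⁴ = 4.015 × 10⁻⁴, so Δρ ≈ 0.4119 kg m⁻³.
N² = (g/ρ₀)·Δρ/Δz = g·(Δρ/ρ₀)/Δz = 9.81 × 4.015 × 10⁻⁴ / 23 = 1.7125 × 10⁻⁴ s⁻² ≈ 1.71 × 10⁻⁴ s⁻².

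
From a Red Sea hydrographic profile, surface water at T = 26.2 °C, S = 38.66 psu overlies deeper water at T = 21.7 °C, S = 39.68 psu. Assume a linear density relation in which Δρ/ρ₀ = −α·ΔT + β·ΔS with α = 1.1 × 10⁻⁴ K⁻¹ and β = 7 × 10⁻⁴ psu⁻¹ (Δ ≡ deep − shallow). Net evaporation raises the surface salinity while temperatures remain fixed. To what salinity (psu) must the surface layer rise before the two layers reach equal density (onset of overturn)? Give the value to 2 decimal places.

40.39 psu

Neutral buoyancy requires −α(T_deep − T_surf) + β(S_deep − S_surf′) = 0.
S_surf′ = S_deep − (α/β)·ΔT = 39.68 − (1.1 × 10⁻⁴/7 × 10⁻⁴)·(-4.5) = 40.3871 psu.
Increase required: 40.3871 − 38.66 = 1.7271 psu.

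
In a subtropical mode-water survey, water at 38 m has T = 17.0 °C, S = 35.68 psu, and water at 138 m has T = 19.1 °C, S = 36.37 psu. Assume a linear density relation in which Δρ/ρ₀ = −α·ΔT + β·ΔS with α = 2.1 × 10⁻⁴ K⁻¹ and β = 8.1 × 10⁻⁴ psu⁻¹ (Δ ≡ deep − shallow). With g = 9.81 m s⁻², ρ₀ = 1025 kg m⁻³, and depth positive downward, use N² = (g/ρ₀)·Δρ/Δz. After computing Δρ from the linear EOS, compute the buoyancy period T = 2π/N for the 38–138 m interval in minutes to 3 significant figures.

ΔT = +2.1 K, ΔS = +0.69 psu (deep − shallow).
Δρ/ρ₀ = −αΔT + βΔS = -4.41 × 10⁻⁴ + 5.589 × 10⁻⁴ = 1.179 × 10⁻⁴, so Δρ ≈ 0.1208 kg m⁻³.
N² = (g/ρ₀)·Δρ/Δz = g·(Δρ/ρ₀)/Δz = 9.81 × 1.179 × 10⁻⁴ / 100 = 1.1566 × 10⁻⁵ s⁻².
N = √(1.1566 × 10⁻⁵) = 3.4009 × 10⁻³ rad s⁻¹ → T = 2π/N = 1.8475 × 10³ s = 30.792 min ≈ 30.8 min.

30.8 min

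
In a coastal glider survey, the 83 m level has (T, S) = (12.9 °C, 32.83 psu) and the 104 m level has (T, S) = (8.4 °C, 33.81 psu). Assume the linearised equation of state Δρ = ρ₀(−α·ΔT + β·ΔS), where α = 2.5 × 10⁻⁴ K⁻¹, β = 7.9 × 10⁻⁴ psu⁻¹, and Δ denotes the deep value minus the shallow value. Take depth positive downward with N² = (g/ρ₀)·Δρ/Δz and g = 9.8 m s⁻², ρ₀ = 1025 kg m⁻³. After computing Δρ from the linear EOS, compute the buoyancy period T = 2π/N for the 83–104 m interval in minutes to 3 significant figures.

3.52 min

ΔT = -4.5 K, ΔS = +0.98 psu (deep − shallow).
Δρ/ρ₀ = −αΔT + βΔS = 1.125 × 10⁻³ + 7.742 × 10⁻⁴ = 1.8992 × 10⁻³, so Δρ ≈ 1.947 kg m⁻³.
N² = (g/ρ₀)·Δρ/Δz = g·(Δρ/ρ₀)/Δz = 9.8 × 1.8992 × 10⁻³ / 21 = 8.8629 × 10⁻⁴ s⁻².
N = √(8.8629 × 10⁻⁴) = 0.029771 rad s⁻¹ → T = 2π/N = 211.05 s = 3.5175 min ≈ 3.52 min.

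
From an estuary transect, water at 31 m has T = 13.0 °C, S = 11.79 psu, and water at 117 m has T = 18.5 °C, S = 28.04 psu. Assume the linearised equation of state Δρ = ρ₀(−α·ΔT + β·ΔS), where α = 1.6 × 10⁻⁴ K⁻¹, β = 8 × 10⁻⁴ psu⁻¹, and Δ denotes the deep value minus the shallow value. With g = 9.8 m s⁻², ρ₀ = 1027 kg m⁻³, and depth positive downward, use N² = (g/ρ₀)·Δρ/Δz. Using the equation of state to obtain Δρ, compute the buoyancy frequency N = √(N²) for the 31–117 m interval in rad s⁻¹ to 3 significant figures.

0.0372 rad s⁻¹

ΔT = +5.5 K, ΔS = +16.25 psu (deep − shallow).
Δρ/ρ₀ = −αΔT + βΔS = -8.80 × 10⁻⁴ + 0.0130 = 0.01212, so Δρ ≈ 12.45 kg m⁻³.
N² = (g/ρ₀)·Δρ/Δz = g·(Δρ/ρ₀)/Δz = 9.8 × 0.01212 / 86 = 1.3811 × 10⁻³ s⁻².
N = √(1.3811 × 10⁻³) = 0.037163 rad s⁻¹ ≈ 0.0372 rad s⁻¹.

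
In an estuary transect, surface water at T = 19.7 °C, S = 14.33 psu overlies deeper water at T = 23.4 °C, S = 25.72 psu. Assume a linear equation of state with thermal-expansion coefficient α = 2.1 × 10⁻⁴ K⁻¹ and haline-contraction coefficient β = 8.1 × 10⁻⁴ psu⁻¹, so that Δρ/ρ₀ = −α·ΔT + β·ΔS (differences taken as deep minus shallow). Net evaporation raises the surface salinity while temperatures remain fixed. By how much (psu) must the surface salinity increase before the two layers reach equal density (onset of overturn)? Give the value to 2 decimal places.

10.43 psu

Neutral buoyancy requires −α(T_deep − T_surf) + β(S_deep − S_surf′) = 0.
S_surf′ = S_deep − (α/β)·ΔT = 25.72 − (2.1 × 10⁻⁴/8.1 × 10⁻⁴)·(+3.7) = 24.7607 psu.
Increase required: 24.7607 − 14.33 = 10.4307 psu.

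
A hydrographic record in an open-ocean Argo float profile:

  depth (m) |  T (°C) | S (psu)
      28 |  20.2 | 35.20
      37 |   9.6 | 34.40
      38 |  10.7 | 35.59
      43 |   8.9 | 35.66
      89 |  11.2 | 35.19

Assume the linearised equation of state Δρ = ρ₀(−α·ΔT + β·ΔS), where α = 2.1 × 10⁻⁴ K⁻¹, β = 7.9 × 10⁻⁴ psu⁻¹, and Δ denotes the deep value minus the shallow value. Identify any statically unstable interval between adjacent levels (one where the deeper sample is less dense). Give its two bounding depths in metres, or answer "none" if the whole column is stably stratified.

43–89 m

Evaluate Δρ/ρ₀ = −αΔT + βΔS across each adjacent pair:
  28–37 m: −αΔT+βΔS = −(2.1 × 10⁻⁴)(-10.6)+(7.9 × 10⁻⁴)(-0.80) = 1.6 × 10⁻³ → stable
  37–38 m: −αΔT+βΔS = −(2.1 × 10⁻⁴)(+1.1)+(7.9 × 10⁻⁴)(+1.19) = 7.1 × 10⁻⁴ → stable
  38–43 m: −αΔT+βΔS = −(2.1 × 10⁻⁴)(-1.8)+(7.9 × 10⁻⁴)(+0.07) = 4.3 × 10⁻⁴ → stable
  43–89 m: −αΔT+βΔS = −(2.1 × 10⁻⁴)(+2.3)+(7.9 × 10⁻⁴)(-0.47) = -8.5 × 10⁻⁴ → UNSTABLE
The 43–89 m interval has Δρ < 0: lighter water underlies denser water.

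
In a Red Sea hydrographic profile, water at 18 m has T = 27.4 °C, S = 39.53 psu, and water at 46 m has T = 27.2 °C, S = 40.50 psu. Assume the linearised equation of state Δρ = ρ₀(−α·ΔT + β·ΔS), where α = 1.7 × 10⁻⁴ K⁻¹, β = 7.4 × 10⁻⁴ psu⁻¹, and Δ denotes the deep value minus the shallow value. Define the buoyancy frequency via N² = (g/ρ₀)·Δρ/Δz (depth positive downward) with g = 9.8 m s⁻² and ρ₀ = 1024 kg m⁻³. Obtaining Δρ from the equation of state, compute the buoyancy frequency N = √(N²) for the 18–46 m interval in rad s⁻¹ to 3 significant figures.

0.0162 rad s⁻¹

ΔT = -0.2 K, ΔS = +0.97 psu (deep − shallow).
Δρ/ρ₀ = −αΔT + βΔS = 3.40 × 10⁻⁵ + 7.178 × 10⁻⁴ = 7.518 × 10⁻⁴, so Δρ ≈ 0.7698 kg m⁻³.
N² = (g/ρ₀)·Δρ/Δz = g·(Δρ/ρ₀)/Δz = 9.8 × 7.518 × 10⁻⁴ / 28 = 2.6313 × 10⁻⁴ s⁻².
N = √(2.6313 × 10⁻⁴) = 0.016221 rad s⁻¹ ≈ 0.0162 rad s⁻¹.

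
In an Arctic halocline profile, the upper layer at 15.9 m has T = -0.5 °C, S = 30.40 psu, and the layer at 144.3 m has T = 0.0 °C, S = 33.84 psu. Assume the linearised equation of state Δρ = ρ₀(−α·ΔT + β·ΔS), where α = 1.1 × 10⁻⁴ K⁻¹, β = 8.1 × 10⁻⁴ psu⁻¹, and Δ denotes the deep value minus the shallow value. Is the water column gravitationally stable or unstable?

stable

ΔT = 0.0 − -0.5 = +0.5 K and ΔS = 33.84 − 30.40 = +3.44 psu (deep − shallow).
−αΔT = -5.50 × 10⁻⁵; βΔS = 2.7864 × 10⁻³; sum Δρ/ρ₀ = 2.7314 × 10⁻³.
Δρ/ρ₀ > 0, so Δρ > 0: deeper water is denser → statically stable.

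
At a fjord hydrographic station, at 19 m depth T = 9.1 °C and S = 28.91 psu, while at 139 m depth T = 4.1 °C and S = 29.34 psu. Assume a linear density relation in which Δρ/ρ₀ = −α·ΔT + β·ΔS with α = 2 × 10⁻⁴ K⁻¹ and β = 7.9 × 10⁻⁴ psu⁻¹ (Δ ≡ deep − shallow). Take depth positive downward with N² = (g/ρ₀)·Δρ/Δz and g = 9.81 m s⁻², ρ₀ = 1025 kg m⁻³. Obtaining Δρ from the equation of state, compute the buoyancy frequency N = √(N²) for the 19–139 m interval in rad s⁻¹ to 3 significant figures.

0.0105 rad s⁻¹

ΔT = -5.0 K, ΔS = +0.43 psu (deep − shallow).
Δρ/ρ₀ = −αΔT + βΔS = 1.00 × 10⁻³ + 3.397 × 10⁻⁴ = 1.3397 × 10⁻³, so Δρ ≈ 1.373 kg m⁻³.
N² = (g/ρ₀)·Δρ/Δz = g·(Δρ/ρ₀)/Δz = 9.81 × 1.3397 × 10⁻³ / 120 = 1.0952 × 10⁻⁴ s⁻².
N = √(1.0952 × 10⁻⁴) = 0.010465 rad s⁻¹ ≈ 0.0105 rad s⁻¹.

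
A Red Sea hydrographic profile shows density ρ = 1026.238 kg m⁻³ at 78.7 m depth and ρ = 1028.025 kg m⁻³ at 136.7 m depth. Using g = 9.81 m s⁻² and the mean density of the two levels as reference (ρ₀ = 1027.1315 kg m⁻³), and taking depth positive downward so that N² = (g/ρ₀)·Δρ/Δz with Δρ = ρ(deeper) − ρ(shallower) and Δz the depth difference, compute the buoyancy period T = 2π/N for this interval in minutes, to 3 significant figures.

Δρ = 1028.025 − 1026.238 = 1.787 kg m⁻³ over Δz = 136.7 − 78.7 = 58 m.
N² = (9.81/1027.1315) × (1.787/58) = 2.9427 × 10⁻⁴ s⁻².
N = √(2.9427 × 10⁻⁴) = 0.017154 rad s⁻¹, so T = 2π/N = 366.28 s = 6.1047 min ≈ 6.10 min.

6.10 min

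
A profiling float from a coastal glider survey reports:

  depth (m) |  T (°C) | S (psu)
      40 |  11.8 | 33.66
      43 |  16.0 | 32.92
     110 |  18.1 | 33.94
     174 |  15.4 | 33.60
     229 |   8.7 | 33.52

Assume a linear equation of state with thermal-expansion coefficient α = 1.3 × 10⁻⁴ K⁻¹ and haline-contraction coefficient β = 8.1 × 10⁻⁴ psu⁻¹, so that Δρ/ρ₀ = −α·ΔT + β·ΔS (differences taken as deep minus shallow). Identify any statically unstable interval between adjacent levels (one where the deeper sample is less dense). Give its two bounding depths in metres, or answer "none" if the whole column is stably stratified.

40–43 m

Evaluate Δρ/ρ₀ = −αΔT + βΔS across each adjacent pair:
  40–43 m: −αΔT+βΔS = −(1.3 × 10⁻⁴)(+4.2)+(8.1 × 10⁻⁴)(-0.74) = -1.1 × 10⁻³ → UNSTABLE
  43–110 m: −αΔT+βΔS = −(1.3 × 10⁻⁴)(+2.1)+(8.1 × 10⁻⁴)(+1.02) = 5.5 × 10⁻⁴ → stable
  110–174 m: −αΔT+βΔS = −(1.3 × 10⁻⁴)(-2.7)+(8.1 × 10⁻⁴)(-0.34) = 7.6 × 10⁻⁵ → stable
  174–229 m: −αΔT+βΔS = −(1.3 × 10⁻⁴)(-6.7)+(8.1 × 10⁻⁴)(-0.08) = 8.1 × 10⁻⁴ → stable
The 40–43 m interval has Δρ < 0: lighter water underlies denser water.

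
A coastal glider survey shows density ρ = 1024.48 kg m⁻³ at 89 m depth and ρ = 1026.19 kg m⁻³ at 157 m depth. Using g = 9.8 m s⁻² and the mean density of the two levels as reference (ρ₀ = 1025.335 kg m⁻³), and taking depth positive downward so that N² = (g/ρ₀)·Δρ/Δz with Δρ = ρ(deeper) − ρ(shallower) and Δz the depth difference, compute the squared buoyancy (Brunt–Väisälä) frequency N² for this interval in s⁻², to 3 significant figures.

2.40 × 10⁻⁴ s⁻²

Δρ = 1026.19 − 1024.48 = 1.71 kg m⁻³ over Δz = 157 − 89 = 68 m.
N² = (9.8/1025.335) × (1.71/68) = 2.4035 × 10⁻⁴ s⁻² ≈ 2.40 × 10⁻⁴ s⁻².
N² > 0, so the interval is statically stable.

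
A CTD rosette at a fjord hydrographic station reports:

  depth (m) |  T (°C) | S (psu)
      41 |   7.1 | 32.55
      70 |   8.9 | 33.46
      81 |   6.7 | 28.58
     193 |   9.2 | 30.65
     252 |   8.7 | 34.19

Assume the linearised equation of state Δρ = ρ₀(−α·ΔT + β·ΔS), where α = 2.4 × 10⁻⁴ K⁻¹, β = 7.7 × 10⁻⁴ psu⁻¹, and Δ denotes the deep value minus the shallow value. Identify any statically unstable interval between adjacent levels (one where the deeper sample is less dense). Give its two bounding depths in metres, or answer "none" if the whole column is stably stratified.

70–81 m

Evaluate Δρ/ρ₀ = −αΔT + βΔS across each adjacent pair:
  41–70 m: −αΔT+βΔS = −(2.4 × 10⁻⁴)(+1.8)+(7.7 × 10⁻⁴)(+0.91) = 2.7 × 10⁻⁴ → stable
  70–81 m: −αΔT+βΔS = −(2.4 × 10⁻⁴)(-2.2)+(7.7 × 10⁻⁴)(-4.88) = -3.2 × 10⁻³ → UNSTABLE
  81–193 m: −αΔT+βΔS = −(2.4 × 10⁻⁴)(+2.5)+(7.7 × 10⁻⁴)(+2.07) = 9.9 × 10⁻⁴ → stable
  193–252 m: −αΔT+βΔS = −(2.4 × 10⁻⁴)(-0.5)+(7.7 × 10⁻⁴)(+3.54) = 2.8 × 10⁻³ → stable
The 70–81 m interval has Δρ < 0: lighter water underlies denser water.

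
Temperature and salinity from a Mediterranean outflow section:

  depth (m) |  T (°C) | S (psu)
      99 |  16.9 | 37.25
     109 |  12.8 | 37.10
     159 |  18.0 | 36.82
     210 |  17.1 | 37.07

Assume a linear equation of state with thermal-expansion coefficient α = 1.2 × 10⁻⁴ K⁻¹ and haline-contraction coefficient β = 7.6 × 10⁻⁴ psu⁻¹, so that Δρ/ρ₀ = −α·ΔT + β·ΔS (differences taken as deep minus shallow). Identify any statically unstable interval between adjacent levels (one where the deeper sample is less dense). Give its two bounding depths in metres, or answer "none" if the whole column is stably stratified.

Evaluate Δρ/ρ₀ = −αΔT + βΔS across each adjacent pair:
  99–109 m: −αΔT+βΔS = −(1.2 × 10⁻⁴)(-4.1)+(7.6 × 10⁻⁴)(-0.15) = 3.8 × 10⁻⁴ → stable
  109–159 m: −αΔT+βΔS = −(1.2 × 10⁻⁴)(+5.2)+(7.6 × 10⁻⁴)(-0.28) = -8.4 × 10⁻⁴ → UNSTABLE
  159–210 m: −αΔT+βΔS = −(1.2 × 10⁻⁴)(-0.9)+(7.6 × 10⁻⁴)(+0.25) = 3.0 × 10⁻⁴ → stable
The 109–159 m interval has Δρ < 0: lighter water underlies denser water.

109–159 m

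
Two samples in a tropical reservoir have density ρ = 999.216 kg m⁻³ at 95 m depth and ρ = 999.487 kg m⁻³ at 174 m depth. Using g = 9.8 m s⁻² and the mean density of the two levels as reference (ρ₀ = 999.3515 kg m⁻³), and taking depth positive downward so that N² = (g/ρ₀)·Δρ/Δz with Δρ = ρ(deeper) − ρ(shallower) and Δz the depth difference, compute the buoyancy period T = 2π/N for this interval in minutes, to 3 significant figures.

Δρ = 999.487 − 999.216 = 0.271 kg m⁻³ over Δz = 174 − 95 = 79 m.
N² = (9.8/999.3515) × (0.271/79) = 3.3640 × 10⁻⁵ s⁻².
N = √(3.3640 × 10⁻⁵) = 5.8000 × 10⁻³ rad s⁻¹, so T = 2π/N = 1.0833 × 10³ s = 18.055 min ≈ 18.1 min.
Since Δρ > 0 the layer is stably stratified.

18.1 min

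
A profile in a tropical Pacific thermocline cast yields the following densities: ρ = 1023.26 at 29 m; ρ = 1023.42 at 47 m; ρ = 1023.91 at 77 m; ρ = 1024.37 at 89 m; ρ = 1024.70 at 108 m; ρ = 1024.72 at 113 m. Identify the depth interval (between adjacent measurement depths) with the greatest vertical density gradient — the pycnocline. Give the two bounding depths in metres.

77–89 m

Compute the density gradient over each adjacent pair:
  29–47 m: Δρ/Δz = 0.16/18 = 8.9 × 10⁻³ kg m⁻⁴
  47–77 m: Δρ/Δz = 0.49/30 = 0.016 kg m⁻⁴
  77–89 m: Δρ/Δz = 0.46/12 = 0.038 kg m⁻⁴
  89–108 m: Δρ/Δz = 0.33/19 = 0.017 kg m⁻⁴
  108–113 m: Δρ/Δz = 0.02/5 = 4.0 × 10⁻³ kg m⁻⁴
The largest gradient is in the 77–89 m interval — the pycnocline.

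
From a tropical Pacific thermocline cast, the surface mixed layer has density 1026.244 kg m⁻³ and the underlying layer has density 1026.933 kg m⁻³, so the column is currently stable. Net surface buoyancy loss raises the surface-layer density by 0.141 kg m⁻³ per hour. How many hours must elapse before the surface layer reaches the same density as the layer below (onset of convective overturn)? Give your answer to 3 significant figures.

Density deficit of the surface layer: 1026.933 − 1026.244 = 0.689 kg m⁻³.
Required change = 0.689 / 0.141 = 4.89 hours.

4.89 hours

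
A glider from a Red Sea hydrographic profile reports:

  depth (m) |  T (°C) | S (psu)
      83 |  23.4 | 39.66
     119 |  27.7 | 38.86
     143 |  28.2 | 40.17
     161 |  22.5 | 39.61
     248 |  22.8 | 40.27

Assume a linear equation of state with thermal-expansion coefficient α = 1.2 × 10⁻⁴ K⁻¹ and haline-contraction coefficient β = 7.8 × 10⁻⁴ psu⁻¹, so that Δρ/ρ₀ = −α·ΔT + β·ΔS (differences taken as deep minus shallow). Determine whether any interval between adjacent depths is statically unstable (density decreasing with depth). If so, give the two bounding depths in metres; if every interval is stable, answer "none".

Evaluate Δρ/ρ₀ = −αΔT + βΔS across each adjacent pair:
  83–119 m: −αΔT+βΔS = −(1.2 × 10⁻⁴)(+4.3)+(7.8 × 10⁻⁴)(-0.80) = -1.1 × 10⁻³ → UNSTABLE
  119–143 m: −αΔT+βΔS = −(1.2 × 10⁻⁴)(+0.5)+(7.8 × 10⁻⁴)(+1.31) = 9.6 × 10⁻⁴ → stable
  143–161 m: −αΔT+βΔS = −(1.2 × 10⁻⁴)(-5.7)+(7.8 × 10⁻⁴)(-0.56) = 2.5 × 10⁻⁴ → stable
  161–248 m: −αΔT+βΔS = −(1.2 × 10⁻⁴)(+0.3)+(7.8 × 10⁻⁴)(+0.66) = 4.8 × 10⁻⁴ → stable
The 83–119 m interval has Δρ < 0: lighter water underlies denser water.

83–119 m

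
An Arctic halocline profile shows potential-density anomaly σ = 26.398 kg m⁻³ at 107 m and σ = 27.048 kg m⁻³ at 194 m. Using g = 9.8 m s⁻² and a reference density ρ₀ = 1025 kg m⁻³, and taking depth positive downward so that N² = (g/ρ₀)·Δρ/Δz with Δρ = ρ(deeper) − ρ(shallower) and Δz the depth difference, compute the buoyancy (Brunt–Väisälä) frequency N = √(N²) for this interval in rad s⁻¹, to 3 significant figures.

8.45 × 10⁻³ rad s⁻¹

Δρ = 1027.048 − 1026.398 = 0.650 kg m⁻³ over Δz = 194 − 107 = 87 m.
N² = (9.8/1025) × (0.650/87) = 7.1433 × 10⁻⁵ s⁻².
N = √(7.1433 × 10⁻⁵) = 8.4518 × 10⁻³ rad s⁻¹ ≈ 8.45 × 10⁻³ rad s⁻¹.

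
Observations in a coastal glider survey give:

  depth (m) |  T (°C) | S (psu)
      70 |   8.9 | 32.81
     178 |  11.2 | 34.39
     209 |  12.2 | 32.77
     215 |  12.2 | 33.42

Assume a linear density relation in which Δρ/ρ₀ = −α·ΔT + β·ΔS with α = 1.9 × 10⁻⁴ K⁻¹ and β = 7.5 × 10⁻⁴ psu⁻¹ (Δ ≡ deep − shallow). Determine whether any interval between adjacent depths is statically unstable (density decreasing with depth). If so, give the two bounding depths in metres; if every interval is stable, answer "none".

178–209 m

Evaluate Δρ/ρ₀ = −αΔT + βΔS across each adjacent pair:
  70–178 m: −αΔT+βΔS = −(1.9 × 10⁻⁴)(+2.3)+(7.5 × 10⁻⁴)(+1.58) = 7.5 × 10⁻⁴ → stable
  178–209 m: −αΔT+βΔS = −(1.9 × 10⁻⁴)(+1.0)+(7.5 × 10⁻⁴)(-1.62) = -1.4 × 10⁻³ → UNSTABLE
  209–215 m: −αΔT+βΔS = −(1.9 × 10⁻⁴)(+0.0)+(7.5 × 10⁻⁴)(+0.65) = 4.9 × 10⁻⁴ → stable
The 178–209 m interval has Δρ < 0: lighter water underlies denser water.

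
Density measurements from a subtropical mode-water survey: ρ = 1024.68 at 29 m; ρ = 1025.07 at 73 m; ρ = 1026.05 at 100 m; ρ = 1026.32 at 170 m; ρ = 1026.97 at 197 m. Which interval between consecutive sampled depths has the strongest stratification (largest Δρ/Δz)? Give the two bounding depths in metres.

Compute the density gradient over each adjacent pair:
  29–73 m: Δρ/Δz = 0.39/44 = 8.9 × 10⁻³ kg m⁻⁴
  73–100 m: Δρ/Δz = 0.98/27 = 0.036 kg m⁻⁴
  100–170 m: Δρ/Δz = 0.27/70 = 3.9 × 10⁻³ kg m⁻⁴
  170–197 m: Δρ/Δz = 0.65/27 = 0.024 kg m⁻⁴
The largest gradient is in the 73–100 m interval — the pycnocline.

73–100 m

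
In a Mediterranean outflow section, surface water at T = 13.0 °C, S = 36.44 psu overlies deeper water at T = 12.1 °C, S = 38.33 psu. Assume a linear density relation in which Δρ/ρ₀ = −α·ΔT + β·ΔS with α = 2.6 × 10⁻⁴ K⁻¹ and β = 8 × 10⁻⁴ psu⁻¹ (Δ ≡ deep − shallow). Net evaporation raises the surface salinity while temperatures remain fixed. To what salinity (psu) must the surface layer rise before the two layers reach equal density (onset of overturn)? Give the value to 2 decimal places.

38.62 psu

Neutral buoyancy requires −α(T_deep − T_surf) + β(S_deep − S_surf′) = 0.
S_surf′ = S_deep − (α/β)·ΔT = 38.33 − (2.6 × 10⁻⁴/8 × 10⁻⁴)·(-0.9) = 38.6225 psu.
Increase required: 38.6225 − 36.44 = 2.1825 psu.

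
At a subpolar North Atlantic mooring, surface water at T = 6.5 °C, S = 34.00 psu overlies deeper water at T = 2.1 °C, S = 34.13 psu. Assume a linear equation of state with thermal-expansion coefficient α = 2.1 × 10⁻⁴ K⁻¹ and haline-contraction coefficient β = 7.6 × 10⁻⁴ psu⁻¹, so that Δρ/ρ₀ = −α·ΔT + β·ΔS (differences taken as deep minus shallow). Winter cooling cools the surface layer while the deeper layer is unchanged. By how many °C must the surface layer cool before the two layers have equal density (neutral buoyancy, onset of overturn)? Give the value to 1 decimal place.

4.9 °C

Neutral buoyancy requires Δρ = 0, i.e. −α(T_deep − T_surf′) + β(S_deep − S_surf) = 0.
T_surf′ = T_deep − (β/α)·ΔS = 2.1 − (7.6 × 10⁻⁴/2.1 × 10⁻⁴)·(+0.13) = 1.630 °C.
Cooling required: 6.5 − (1.630) = 4.870 °C.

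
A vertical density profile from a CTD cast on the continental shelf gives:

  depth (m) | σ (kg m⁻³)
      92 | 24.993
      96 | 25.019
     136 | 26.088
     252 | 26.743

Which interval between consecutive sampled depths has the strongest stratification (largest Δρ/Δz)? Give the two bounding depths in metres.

96–136 m

Compute the density gradient over each adjacent pair:
  92–96 m: Δρ/Δz = 0.026/4 = 6.5 × 10⁻³ kg m⁻⁴
  96–136 m: Δρ/Δz = 1.069/40 = 0.027 kg m⁻⁴
  136–252 m: Δρ/Δz = 0.655/116 = 5.6 × 10⁻³ kg m⁻⁴
The largest gradient is in the 96–136 m interval — the pycnocline.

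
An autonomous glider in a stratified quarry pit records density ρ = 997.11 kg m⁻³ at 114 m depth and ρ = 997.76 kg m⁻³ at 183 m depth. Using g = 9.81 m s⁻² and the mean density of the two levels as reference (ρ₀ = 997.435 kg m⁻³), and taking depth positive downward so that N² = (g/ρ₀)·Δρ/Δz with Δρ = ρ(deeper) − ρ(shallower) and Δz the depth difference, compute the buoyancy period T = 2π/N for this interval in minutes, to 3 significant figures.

Δρ = 997.76 − 997.11 = 0.65 kg m⁻³ over Δz = 183 − 114 = 69 m.
N² = (9.81/997.435) × (0.65/69) = 9.2651 × 10⁻⁵ s⁻².
N = √(9.2651 × 10⁻⁵) = 9.6255 × 10⁻³ rad s⁻¹, so T = 2π/N = 652.76 s = 10.879 min ≈ 10.9 min.

10.9 min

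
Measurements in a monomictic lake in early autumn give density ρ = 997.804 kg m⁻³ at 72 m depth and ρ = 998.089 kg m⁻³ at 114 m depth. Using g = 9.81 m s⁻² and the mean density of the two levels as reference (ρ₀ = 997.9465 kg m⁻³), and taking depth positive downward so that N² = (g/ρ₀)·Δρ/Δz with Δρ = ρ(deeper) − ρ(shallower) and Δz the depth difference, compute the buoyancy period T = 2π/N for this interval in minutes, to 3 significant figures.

Δρ = 998.089 − 997.804 = 0.285 kg m⁻³ over Δz = 114 − 72 = 42 m.
N² = (9.81/997.9465) × (0.285/42) = 6.6705 × 10⁻⁵ s⁻².
N = √(6.6705 × 10⁻⁵) = 8.1673 × 10⁻³ rad s⁻¹, so T = 2π/N = 769.31 s = 12.822 min ≈ 12.8 min.
A positive N² confirms static stability across the interval.

12.8 min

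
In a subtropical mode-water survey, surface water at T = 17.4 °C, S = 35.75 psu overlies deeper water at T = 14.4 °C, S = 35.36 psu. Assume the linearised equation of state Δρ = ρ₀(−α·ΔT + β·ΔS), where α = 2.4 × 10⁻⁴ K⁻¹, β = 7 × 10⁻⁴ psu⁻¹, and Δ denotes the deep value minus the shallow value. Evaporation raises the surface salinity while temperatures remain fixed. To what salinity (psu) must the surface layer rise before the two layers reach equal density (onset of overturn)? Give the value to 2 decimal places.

Neutral buoyancy requires −α(T_deep − T_surf) + β(S_deep − S_surf′) = 0.
S_surf′ = S_deep − (α/β)·ΔT = 35.36 − (2.4 × 10⁻⁴/7 × 10⁻⁴)·(-3.0) = 36.3886 psu.
Increase required: 36.3886 − 35.75 = 0.6386 psu.

36.39 psu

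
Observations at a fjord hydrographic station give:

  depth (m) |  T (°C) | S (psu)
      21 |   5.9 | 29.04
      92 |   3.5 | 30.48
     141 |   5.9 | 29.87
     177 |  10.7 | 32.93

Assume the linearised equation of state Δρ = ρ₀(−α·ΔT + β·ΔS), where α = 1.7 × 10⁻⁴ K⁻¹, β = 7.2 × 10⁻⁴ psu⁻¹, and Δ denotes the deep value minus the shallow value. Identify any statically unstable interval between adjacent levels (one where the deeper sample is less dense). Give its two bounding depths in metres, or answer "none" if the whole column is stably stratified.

Evaluate Δρ/ρ₀ = −αΔT + βΔS across each adjacent pair:
  21–92 m: −αΔT+βΔS = −(1.7 × 10⁻⁴)(-2.4)+(7.2 × 10⁻⁴)(+1.44) = 1.4 × 10⁻³ → stable
  92–141 m: −αΔT+βΔS = −(1.7 × 10⁻⁴)(+2.4)+(7.2 × 10⁻⁴)(-0.61) = -8.5 × 10⁻⁴ → UNSTABLE
  141–177 m: −αΔT+βΔS = −(1.7 × 10⁻⁴)(+4.8)+(7.2 × 10⁻⁴)(+3.06) = 1.4 × 10⁻³ → stable
The 92–141 m interval has Δρ < 0: lighter water underlies denser water.

92–141 m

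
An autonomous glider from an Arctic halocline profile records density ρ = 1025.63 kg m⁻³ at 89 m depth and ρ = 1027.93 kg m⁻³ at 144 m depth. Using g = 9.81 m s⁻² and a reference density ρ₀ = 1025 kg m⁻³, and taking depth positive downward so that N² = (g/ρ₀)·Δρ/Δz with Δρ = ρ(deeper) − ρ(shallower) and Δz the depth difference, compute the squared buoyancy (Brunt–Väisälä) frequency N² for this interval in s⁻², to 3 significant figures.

Δρ = 1027.93 − 1025.63 = 2.30 kg m⁻³ over Δz = 144 − 89 = 55 m.
N² = (9.81/1025) × (2.30/55) = 4.0023 × 10⁻⁴ s⁻² ≈ 4.00 × 10⁻⁴ s⁻².

4.00 × 10⁻⁴ s⁻²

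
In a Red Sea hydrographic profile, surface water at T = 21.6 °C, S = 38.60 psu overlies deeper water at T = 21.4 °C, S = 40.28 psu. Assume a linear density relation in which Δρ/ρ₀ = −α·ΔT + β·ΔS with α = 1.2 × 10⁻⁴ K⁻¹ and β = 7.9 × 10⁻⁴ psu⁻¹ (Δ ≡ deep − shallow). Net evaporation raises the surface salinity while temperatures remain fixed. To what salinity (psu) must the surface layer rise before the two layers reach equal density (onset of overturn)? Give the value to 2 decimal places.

Neutral buoyancy requires −α(T_deep − T_surf) + β(S_deep − S_surf′) = 0.
S_surf′ = S_deep − (α/β)·ΔT = 40.28 − (1.2 × 10⁻⁴/7.9 × 10⁻⁴)·(-0.2) = 40.3104 psu.
Increase required: 40.3104 − 38.60 = 1.7104 psu.

40.31 psu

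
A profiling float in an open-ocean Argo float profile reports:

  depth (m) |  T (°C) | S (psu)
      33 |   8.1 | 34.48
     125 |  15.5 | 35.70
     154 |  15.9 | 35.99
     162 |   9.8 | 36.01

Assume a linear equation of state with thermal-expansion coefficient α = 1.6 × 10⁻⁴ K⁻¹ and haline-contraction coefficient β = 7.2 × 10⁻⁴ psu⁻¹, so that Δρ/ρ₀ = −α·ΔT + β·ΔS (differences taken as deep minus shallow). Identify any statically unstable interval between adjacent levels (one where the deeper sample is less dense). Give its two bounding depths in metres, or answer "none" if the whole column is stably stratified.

33–125 m

Evaluate Δρ/ρ₀ = −αΔT + βΔS across each adjacent pair:
  33–125 m: −αΔT+βΔS = −(1.6 × 10⁻⁴)(+7.4)+(7.2 × 10⁻⁴)(+1.22) = -3.1 × 10⁻⁴ → UNSTABLE
  125–154 m: −αΔT+βΔS = −(1.6 × 10⁻⁴)(+0.4)+(7.2 × 10⁻⁴)(+0.29) = 1.4 × 10⁻⁴ → stable
  154–162 m: −αΔT+βΔS = −(1.6 × 10⁻⁴)(-6.1)+(7.2 × 10⁻⁴)(+0.02) = 9.9 × 10⁻⁴ → stable
The 33–125 m interval has Δρ < 0: lighter water underlies denser water.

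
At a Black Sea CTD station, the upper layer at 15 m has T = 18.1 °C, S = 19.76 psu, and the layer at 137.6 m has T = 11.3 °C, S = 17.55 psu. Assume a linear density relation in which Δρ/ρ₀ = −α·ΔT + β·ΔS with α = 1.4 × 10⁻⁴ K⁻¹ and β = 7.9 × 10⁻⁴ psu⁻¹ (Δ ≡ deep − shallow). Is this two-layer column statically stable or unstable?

ΔT = 11.3 − 18.1 = -6.8 K and ΔS = 17.55 − 19.76 = -2.21 psu (deep − shallow).
−αΔT = 9.52 × 10⁻⁴; βΔS = -1.7459 × 10⁻³; sum Δρ/ρ₀ = -7.939 × 10⁻⁴.
Δρ/ρ₀ < 0, so Δρ < 0: deeper water is lighter → statically unstable; the column would overturn.

unstable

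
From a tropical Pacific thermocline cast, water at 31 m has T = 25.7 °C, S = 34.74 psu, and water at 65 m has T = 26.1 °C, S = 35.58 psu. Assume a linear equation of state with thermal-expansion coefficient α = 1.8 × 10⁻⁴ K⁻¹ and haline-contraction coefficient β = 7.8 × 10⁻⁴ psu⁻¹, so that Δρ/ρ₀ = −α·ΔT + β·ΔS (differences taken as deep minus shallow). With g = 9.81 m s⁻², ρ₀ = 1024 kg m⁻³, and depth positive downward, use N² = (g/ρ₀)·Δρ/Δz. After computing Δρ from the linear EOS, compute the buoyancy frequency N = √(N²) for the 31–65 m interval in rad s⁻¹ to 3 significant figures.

0.0130 rad s⁻¹

ΔT = +0.4 K, ΔS = +0.84 psu (deep − shallow).
Δρ/ρ₀ = −αΔT + βΔS = -7.20 × 10⁻⁵ + 6.552 × 10⁻⁴ = 5.832 × 10⁻⁴, so Δρ ≈ 0.5972 kg m⁻³.
N² = (g/ρ₀)·Δρ/Δz = g·(Δρ/ρ₀)/Δz = 9.81 × 5.832 × 10⁻⁴ / 34 = 1.6827 × 10⁻⁴ s⁻².
N = √(1.6827 × 10⁻⁴) = 0.012972 rad s⁻¹ ≈ 0.0130 rad s⁻¹.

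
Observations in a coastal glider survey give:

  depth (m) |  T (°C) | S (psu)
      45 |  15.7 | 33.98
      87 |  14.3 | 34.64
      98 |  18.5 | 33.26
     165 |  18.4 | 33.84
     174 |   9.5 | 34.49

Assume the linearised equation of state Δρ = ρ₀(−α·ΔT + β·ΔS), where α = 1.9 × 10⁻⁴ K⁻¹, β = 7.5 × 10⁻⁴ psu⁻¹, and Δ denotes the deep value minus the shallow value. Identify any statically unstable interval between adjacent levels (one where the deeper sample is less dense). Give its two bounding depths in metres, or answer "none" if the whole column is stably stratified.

87–98 m

Evaluate Δρ/ρ₀ = −αΔT + βΔS across each adjacent pair:
  45–87 m: −αΔT+βΔS = −(1.9 × 10⁻⁴)(-1.4)+(7.5 × 10⁻⁴)(+0.66) = 7.6 × 10⁻⁴ → stable
  87–98 m: −αΔT+βΔS = −(1.9 × 10⁻⁴)(+4.2)+(7.5 × 10⁻⁴)(-1.38) = -1.8 × 10⁻³ → UNSTABLE
  98–165 m: −αΔT+βΔS = −(1.9 × 10⁻⁴)(-0.1)+(7.5 × 10⁻⁴)(+0.58) = 4.5 × 10⁻⁴ → stable
  165–174 m: −αΔT+βΔS = −(1.9 × 10⁻⁴)(-8.9)+(7.5 × 10⁻⁴)(+0.65) = 2.2 × 10⁻³ → stable
The 87–98 m interval has Δρ < 0: lighter water underlies denser water.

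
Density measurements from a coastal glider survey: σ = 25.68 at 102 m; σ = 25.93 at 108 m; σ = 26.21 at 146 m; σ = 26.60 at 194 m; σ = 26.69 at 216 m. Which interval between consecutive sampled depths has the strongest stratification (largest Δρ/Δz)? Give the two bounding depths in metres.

Compute the density gradient over each adjacent pair:
  102–108 m: Δρ/Δz = 0.25/6 = 0.042 kg m⁻⁴
  108–146 m: Δρ/Δz = 0.28/38 = 7.4 × 10⁻³ kg m⁻⁴
  146–194 m: Δρ/Δz = 0.39/48 = 8.1 × 10⁻³ kg m⁻⁴
  194–216 m: Δρ/Δz = 0.09/22 = 4.1 × 10⁻³ kg m⁻⁴
The largest gradient is in the 102–108 m interval — the pycnocline.

102–108 m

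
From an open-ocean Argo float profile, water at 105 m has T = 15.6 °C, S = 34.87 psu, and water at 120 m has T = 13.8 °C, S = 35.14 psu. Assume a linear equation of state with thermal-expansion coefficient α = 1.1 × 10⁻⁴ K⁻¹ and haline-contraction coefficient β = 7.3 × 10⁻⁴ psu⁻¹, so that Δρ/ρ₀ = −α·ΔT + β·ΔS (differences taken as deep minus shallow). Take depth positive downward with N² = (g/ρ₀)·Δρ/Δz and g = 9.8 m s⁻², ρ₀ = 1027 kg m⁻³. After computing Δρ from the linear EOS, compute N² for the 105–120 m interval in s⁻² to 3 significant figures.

ΔT = -1.8 K, ΔS = +0.27 psu (deep − shallow).
Δρ/ρ₀ = −αΔT + βΔS = 1.98 × 10⁻⁴ + 1.971 × 10⁻⁴ = 3.951 × 10⁻⁴, so Δρ ≈ 0.4058 kg m⁻³.
N² = (g/ρ₀)·Δρ/Δz = g·(Δρ/ρ₀)/Δz = 9.8 × 3.951 × 10⁻⁴ / 15 = 2.5813 × 10⁻⁴ s⁻² ≈ 2.58 × 10⁻⁴ s⁻².

2.58 × 10⁻⁴ s⁻²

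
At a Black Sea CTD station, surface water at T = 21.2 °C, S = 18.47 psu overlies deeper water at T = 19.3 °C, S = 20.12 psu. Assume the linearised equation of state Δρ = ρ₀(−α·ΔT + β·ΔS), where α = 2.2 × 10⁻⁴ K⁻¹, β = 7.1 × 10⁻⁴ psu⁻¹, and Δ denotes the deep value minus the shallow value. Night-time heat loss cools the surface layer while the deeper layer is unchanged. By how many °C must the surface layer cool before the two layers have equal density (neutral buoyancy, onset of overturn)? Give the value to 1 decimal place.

Neutral buoyancy requires Δρ = 0, i.e. −α(T_deep − T_surf′) + β(S_deep − S_surf) = 0.
T_surf′ = T_deep − (β/α)·ΔS = 19.3 − (7.1 × 10⁻⁴/2.2 × 10⁻⁴)·(+1.65) = 13.975 °C.
Cooling required: 21.2 − (13.975) = 7.225 °C.

7.2 °C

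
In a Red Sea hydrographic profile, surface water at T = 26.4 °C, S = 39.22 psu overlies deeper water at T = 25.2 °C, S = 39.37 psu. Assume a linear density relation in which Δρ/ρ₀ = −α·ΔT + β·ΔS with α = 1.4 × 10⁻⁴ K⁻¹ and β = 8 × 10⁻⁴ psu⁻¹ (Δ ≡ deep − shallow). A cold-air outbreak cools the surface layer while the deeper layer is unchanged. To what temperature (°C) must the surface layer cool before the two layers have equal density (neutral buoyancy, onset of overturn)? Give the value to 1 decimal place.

Neutral buoyancy requires Δρ = 0, i.e. −α(T_deep − T_surf′) + β(S_deep − S_surf) = 0.
T_surf′ = T_deep − (β/α)·ΔS = 25.2 − (8 × 10⁻⁴/1.4 × 10⁻⁴)·(+0.15) = 24.343 °C.
Cooling required: 26.4 − (24.343) = 2.057 °C.

24.3 °C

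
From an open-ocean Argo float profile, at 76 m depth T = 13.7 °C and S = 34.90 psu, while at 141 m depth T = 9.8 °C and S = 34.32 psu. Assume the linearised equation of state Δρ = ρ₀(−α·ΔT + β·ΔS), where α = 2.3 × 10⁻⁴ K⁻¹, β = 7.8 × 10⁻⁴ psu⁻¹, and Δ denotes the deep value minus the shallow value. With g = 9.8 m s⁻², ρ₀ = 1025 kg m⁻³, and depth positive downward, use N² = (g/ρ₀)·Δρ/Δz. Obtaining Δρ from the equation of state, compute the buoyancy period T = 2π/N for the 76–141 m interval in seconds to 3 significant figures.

767 s

ΔT = -3.9 K, ΔS = -0.58 psu (deep − shallow).
Δρ/ρ₀ = −αΔT + βΔS = 8.97 × 10⁻⁴ − 4.524 × 10⁻⁴ = 4.446 × 10⁻⁴, so Δρ ≈ 0.4557 kg m⁻³.
N² = (g/ρ₀)·Δρ/Δz = g·(Δρ/ρ₀)/Δz = 9.8 × 4.446 × 10⁻⁴ / 65 = 6.7032 × 10⁻⁵ s⁻².
N = √(6.7032 × 10⁻⁵) = 8.1873 × 10⁻³ rad s⁻¹ → T = 2π/N = 767.43 s ≈ 767 s.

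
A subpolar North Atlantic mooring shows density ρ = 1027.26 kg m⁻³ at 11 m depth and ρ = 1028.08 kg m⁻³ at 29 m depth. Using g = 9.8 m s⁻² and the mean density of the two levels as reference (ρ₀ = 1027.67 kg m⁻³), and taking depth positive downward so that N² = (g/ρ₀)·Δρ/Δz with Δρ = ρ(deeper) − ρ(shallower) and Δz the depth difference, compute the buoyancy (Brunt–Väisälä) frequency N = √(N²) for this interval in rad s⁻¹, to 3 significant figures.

0.0208 rad s⁻¹

Δρ = 1028.08 − 1027.26 = 0.82 kg m⁻³ over Δz = 29 − 11 = 18 m.
N² = (9.8/1027.67) × (0.82/18) = 4.3442 × 10⁻⁴ s⁻².
N = √(4.3442 × 10⁻⁴) = 0.020843 rad s⁻¹ ≈ 0.0208 rad s⁻¹.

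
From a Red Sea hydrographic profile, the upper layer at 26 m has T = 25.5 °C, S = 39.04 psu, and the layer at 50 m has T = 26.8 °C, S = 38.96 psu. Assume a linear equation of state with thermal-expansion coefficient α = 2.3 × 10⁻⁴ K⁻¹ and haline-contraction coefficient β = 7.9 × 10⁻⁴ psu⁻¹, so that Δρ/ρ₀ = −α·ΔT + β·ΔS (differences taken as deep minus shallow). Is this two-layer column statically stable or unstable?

ΔT = 26.8 − 25.5 = +1.3 K and ΔS = 38.96 − 39.04 = -0.08 psu (deep − shallow).
−αΔT = -2.99 × 10⁻⁴; βΔS = -6.32 × 10⁻⁵; sum Δρ/ρ₀ = -3.622 × 10⁻⁴.
Δρ/ρ₀ < 0, so Δρ < 0: deeper water is lighter → statically unstable; the column would overturn.

unstable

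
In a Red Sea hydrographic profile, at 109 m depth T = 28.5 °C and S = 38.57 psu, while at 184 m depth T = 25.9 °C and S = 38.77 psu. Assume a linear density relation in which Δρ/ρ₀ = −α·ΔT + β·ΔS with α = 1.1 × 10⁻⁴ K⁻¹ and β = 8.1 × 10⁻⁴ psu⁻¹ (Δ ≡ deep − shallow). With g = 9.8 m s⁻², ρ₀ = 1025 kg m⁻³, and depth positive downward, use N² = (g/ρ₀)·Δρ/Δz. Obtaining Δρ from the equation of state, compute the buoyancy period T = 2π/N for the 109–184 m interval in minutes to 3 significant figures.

ΔT = -2.6 K, ΔS = +0.20 psu (deep − shallow).
Δρ/ρ₀ = −αΔT + βΔS = 2.86 × 10⁻⁴ + 1.62 × 10⁻⁴ = 4.48 × 10⁻⁴, so Δρ ≈ 0.4592 kg m⁻³.
N² = (g/ρ₀)·Δρ/Δz = g·(Δρ/ρ₀)/Δz = 9.8 × 4.48 × 10⁻⁴ / 75 = 5.8539 × 10⁻⁵ s⁻².
N = √(5.8539 × 10⁻⁵) = 7.6511 × 10⁻³ rad s⁻¹ → T = 2π/N = 821.21 s = 13.687 min ≈ 13.7 min.

13.7 min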